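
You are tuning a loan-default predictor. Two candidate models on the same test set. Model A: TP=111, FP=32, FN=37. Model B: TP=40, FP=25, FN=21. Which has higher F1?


Model A: P=111/143=0.7762, R=111/148=0.75, F1=2PR/(P+R)=2TP/(2TP+FP+FN)=222/291=0.7629
Model B: P=40/65=0.6154, R=40/61=0.6557, F1=2PR/(P+R)=2TP/(2TP+FP+FN)=80/126=0.6349
0.7629 > 0.6349 → Model A

Model A


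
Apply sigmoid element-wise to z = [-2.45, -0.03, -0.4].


σ(-2.45) = 1/(1+e^2.45) = 0.0794
σ(-0.03) = 1/(1+e^0.03) = 0.4925
σ(-0.4) = 1/(1+e^0.4) = 0.4013
result = [0.0794, 0.4925, 0.4013]

[0.0794, 0.4925, 0.4013]


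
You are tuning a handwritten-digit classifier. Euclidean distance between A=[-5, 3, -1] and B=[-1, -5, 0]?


d = √((-5+ 1)² + (3+ 5)² + (-1-0)²)
  = √(16 + 64 + 1)
  = √81 = 9.0

9.0


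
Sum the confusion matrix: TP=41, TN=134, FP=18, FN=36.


Total = TP + TN + FP + FN
= 41 + 134 + 18 + 36
= 229
(Predicted positive: 59, predicted negative: 170)

229


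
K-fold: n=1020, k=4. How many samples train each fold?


Fold size = 1020/4 = 255
Training per fold = 1020 - 255 = 765

765


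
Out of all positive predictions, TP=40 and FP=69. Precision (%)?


Precision = TP/(TP+FP)
= 40/(40+69)
= 40/109 = 36.7%

36.7%


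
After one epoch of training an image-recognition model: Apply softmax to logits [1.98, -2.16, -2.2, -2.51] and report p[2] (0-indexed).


Exponentials: e^1.98=7.2427, e^-2.16=0.1153, e^-2.2=0.1108, e^-2.51=0.0813
Sum = 7.5501
Softmax = [0.9593, 0.0153, 0.0147, 0.0108]
p[2] = 0.1108/7.5501 = 0.0147

0.0147


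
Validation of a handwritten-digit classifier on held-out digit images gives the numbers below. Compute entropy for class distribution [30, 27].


Probabilities: [30/57, 27/57] ≈ [0.5263, 0.4737]
H = -((30/57)·log₂(30/57) + (27/57)·log₂(27/57))
  = 0.998 bits

0.998 bits


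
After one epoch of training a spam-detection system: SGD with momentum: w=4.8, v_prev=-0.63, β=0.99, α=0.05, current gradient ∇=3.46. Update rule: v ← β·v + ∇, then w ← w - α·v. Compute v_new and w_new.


v_new = 0.99·-0.63 + 3.46 = -0.6237 + 3.46 = 2.8363
w_new = 4.8 - 0.05·2.8363 = 4.8 - 0.141815 = 4.658185

v_new=2.8363, w_new=4.658185


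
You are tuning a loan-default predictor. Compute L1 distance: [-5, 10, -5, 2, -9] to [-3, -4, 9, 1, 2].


d = |-5+ 3| + |10+ 4| + |-5-9| + |2-1| + |-9-2|
  = 2 + 14 + 14 + 1 + 11
  = 42

42


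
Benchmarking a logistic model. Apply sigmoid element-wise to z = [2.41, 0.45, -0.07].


σ(2.41) = 1/(1+e^-2.41) = 0.9176
σ(0.45) = 1/(1+e^-0.45) = 0.6106
σ(-0.07) = 1/(1+e^0.07) = 0.4825
result = [0.9176, 0.6106, 0.4825]

[0.9176, 0.6106, 0.4825]


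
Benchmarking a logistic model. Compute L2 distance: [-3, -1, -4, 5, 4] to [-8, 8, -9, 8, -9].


d = √((-3+ 8)² + (-1-8)² + (-4+ 9)² + (5-8)² + (4+ 9)²)
  = √(25 + 81 + 25 + 9 + 169)
  = √309 = 17.5784

17.5784


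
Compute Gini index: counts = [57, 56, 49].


Probabilities: [57/162, 56/162, 49/162] ≈ [0.3519, 0.3457, 0.3025]
Σpᵢ² = (3249 + 3136 + 2401)/162² = 8786/26244
Gini = 1 - Σpᵢ² = 1 - 8786/26244 = 0.6652

0.6652


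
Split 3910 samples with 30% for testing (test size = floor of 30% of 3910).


Test = ⌊3910·30/100⌋ = 1173
Train = 3910 - 1173 = 2737

Train: 2737, Test: 1173


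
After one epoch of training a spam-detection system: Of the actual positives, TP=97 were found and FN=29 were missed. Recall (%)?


Recall = TP/(TP+FN)
= 97/(97+29)
= 97/126 = 76.98%

76.98%


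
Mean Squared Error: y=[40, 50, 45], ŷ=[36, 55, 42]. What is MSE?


Squared errors: (40-36)²=16, (50-55)²=25, (45-42)²=9
Sum = 50
MSE = 50/3 = 50/3

50/3


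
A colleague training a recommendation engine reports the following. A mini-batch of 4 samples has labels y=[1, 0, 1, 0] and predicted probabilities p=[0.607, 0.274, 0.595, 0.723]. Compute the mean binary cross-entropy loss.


L[0] = -ln(0.607) = 0.4992
L[1] = -ln(1-0.274) = -ln(0.726) = 0.3202
L[2] = -ln(0.595) = 0.5192
L[3] = -ln(1-0.723) = -ln(0.277) = 1.2837
mean = (0.4992 + 0.3202 + 0.5192 + 1.2837)/4 = 0.6556

0.6556


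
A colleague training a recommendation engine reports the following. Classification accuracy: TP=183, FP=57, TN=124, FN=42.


Accuracy = (TP+TN)/(TP+TN+FP+FN)
= (183+124)/(406)
= 307/406 = 75.62%

75.62%


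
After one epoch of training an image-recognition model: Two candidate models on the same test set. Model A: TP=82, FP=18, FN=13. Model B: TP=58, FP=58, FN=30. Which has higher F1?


Model A: P=82/100=0.82, R=82/95=0.8632, F1=2PR/(P+R)=2TP/(2TP+FP+FN)=164/195=0.841
Model B: P=58/116=0.5, R=58/88=0.6591, F1=2PR/(P+R)=2TP/(2TP+FP+FN)=116/204=0.5686
0.841 > 0.5686 → Model A

Model A


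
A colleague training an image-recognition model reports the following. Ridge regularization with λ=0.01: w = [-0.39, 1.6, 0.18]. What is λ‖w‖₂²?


‖w‖₂² = (-0.39)² + (1.6)² + (0.18)²
     = 0.1521 + 2.56 + 0.0324
     = 2.7445
λ·‖w‖₂² = 0.01·2.7445 = 0.027445

0.027445


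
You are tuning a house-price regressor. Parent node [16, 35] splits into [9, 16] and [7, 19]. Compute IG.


Parent = [16, 35], H_parent = 0.8974
H_left = 0.9427 (n=25), H_right = 0.8404 (n=26)
H_children = (25/51)·0.9427 + (26/51)·0.8404 = 0.8905
IG = 0.8974 - 0.8905 = 0.0069

0.0069


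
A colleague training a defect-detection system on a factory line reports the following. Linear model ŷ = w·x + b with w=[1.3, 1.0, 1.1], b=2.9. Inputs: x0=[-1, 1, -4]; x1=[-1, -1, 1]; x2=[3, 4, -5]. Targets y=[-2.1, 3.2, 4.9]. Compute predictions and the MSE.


ŷ0 = (1.3)·(-1) + (1.0)·(1) + (1.1)·(-4) + 2.9 = -1.8
ŷ1 = (1.3)·(-1) + (1.0)·(-1) + (1.1)·(1) + 2.9 = 1.7
ŷ2 = (1.3)·(3) + (1.0)·(4) + (1.1)·(-5) + 2.9 = 5.3
errors² = [0.09, 2.25, 0.16]
MSE = 2.5000/3 = 0.8333

0.8333


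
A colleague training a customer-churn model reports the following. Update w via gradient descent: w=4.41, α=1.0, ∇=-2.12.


w_new = w - α·∇
= 4.41 - 1.0·-2.12
= 4.41 + 2.12
= 6.53

6.53


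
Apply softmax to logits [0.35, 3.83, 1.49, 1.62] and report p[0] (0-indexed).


Exponentials: e^0.35=1.4191, e^3.83=46.0625, e^1.49=4.4371, e^1.62=5.0531
Sum = 56.9718
Softmax = [0.0249, 0.8085, 0.0779, 0.0887]
p[0] = 1.4191/56.9718 = 0.0249

0.0249


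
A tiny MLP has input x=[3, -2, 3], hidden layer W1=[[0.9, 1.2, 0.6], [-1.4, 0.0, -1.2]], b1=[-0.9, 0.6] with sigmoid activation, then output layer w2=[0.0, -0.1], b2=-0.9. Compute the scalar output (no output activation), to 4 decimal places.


z1[0] = (0.9)·(3) + (1.2)·(-2) + (0.6)·(3) - 0.9 = 1.2
z1[1] = (-1.4)·(3) + (0.0)·(-2) + (-1.2)·(3) + 0.6 = -7.2
h = sigmoid(z1) = [0.7685, 0.0007]
output = (0.0)·(0.7685) + (-0.1)·(0.0007) - 0.9 = -0.9001

-0.9001


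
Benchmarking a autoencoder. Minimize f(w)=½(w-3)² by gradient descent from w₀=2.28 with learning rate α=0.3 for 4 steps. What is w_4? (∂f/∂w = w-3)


step 1: grad = 2.28-3 = -0.72; w = 2.28 - 0.3·(-0.72) = 2.496
step 2: grad = 2.496-3 = -0.504; w = 2.496 - 0.3·(-0.504) = 2.6472
step 3: grad = 2.6472-3 = -0.3528; w = 2.6472 - 0.3·(-0.3528) = 2.75304
step 4: grad = 2.75304-3 = -0.24696; w = 2.75304 - 0.3·(-0.24696) = 2.827128

2.827128


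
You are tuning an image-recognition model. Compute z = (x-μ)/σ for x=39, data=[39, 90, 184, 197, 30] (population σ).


μ = 108, σ = 70.5209
z = (39 - 108)/70.5209 = -0.9784

-0.9784


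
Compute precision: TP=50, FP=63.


Precision = TP/(TP+FP)
= 50/(50+63)
= 50/113 = 44.25%

44.25%


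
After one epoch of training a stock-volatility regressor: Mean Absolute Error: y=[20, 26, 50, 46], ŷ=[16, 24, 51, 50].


Absolute errors: |20-16|=4, |26-24|=2, |50-51|=1, |46-50|=4
Sum = 11
MAE = 11/4 = 11/4

11/4


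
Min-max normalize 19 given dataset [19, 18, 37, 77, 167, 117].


min=18, max=167
(19-18)/(167-18) = 1/149 = 0.0067

0.0067


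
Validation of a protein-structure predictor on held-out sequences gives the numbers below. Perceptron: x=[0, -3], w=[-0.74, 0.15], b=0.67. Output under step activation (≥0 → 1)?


z = (0)·(-0.74) + (-3)·(0.15) + 0.67
  = 0.22
step(z) = 1 (z≥0)

1


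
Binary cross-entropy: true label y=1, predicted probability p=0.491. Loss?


BCE = -[y·ln(p) + (1-y)·ln(1-p)]
= -1·ln(0.491) - 0
= -ln(0.491) = 0.7113

0.7113


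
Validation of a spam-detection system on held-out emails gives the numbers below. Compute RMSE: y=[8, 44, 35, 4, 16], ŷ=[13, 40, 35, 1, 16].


MSE = 50/5 = 10
RMSE = √(50/5) = 3.1623

3.1623


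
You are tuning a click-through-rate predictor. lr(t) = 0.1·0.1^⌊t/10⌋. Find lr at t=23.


n_drops = ⌊23/10⌋ = 2
lr = 0.1·0.1^2 = 0.1·0.01 = 0.001

0.001


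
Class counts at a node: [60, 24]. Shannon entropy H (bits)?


Probabilities: [60/84, 24/84] ≈ [0.7143, 0.2857]
H = -((60/84)·log₂(60/84) + (24/84)·log₂(24/84))
  = 0.8631 bits

0.8631 bits


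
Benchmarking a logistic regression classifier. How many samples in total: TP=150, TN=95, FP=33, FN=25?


Total = TP + TN + FP + FN
= 150 + 95 + 33 + 25
= 303
(Predicted positive: 183, predicted negative: 120)

303


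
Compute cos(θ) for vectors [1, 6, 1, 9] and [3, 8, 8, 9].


A·B = 1·3 + 6·8 + 1·8 + 9·9 = 140
‖A‖ = √119 = 10.9087, ‖B‖ = √218 = 14.7648
cos = 140/(√119·√218) = 140/√25942 = 0.8692

0.8692


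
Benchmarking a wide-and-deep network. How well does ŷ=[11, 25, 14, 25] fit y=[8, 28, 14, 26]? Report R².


ȳ = 19
SS_res = Σ(y-ŷ)² = 19
SS_tot = Σ(y-ȳ)² = 276
R² = 1 - SS_res/SS_tot = 1 - 0.0688 = 0.9312

0.9312


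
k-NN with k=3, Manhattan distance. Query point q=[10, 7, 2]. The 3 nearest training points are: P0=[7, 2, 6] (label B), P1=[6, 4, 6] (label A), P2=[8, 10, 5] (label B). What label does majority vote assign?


d(q,P0) = 12  (label B)
d(q,P1) = 11  (label A)
d(q,P2) = 8  (label B)
Votes: A=1, B=2
Majority → B

B


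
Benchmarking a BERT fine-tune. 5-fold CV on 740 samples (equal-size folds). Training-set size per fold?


Fold size = 740/5 = 148
Training per fold = 740 - 148 = 592

592


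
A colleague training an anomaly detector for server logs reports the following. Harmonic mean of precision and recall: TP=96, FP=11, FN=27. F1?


Precision = 96/107 = 0.8972
Recall = 96/123 = 0.7805
F1 = 2·P·R/(P+R) = 2·TP/(2·TP+FP+FN) = 192/(192+11+27) = 192/230 = 0.8348

0.8348


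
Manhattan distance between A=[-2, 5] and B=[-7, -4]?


d = |-2+ 7| + |5+ 4|
  = 5 + 9
  = 14

14


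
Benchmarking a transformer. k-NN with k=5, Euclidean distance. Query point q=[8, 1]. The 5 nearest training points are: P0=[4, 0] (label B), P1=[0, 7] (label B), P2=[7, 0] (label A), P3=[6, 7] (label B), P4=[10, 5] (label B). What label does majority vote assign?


d(q,P0) = 4.1231  (label B)
d(q,P1) = 10.0  (label B)
d(q,P2) = 1.4142  (label A)
d(q,P3) = 6.3246  (label B)
d(q,P4) = 4.4721  (label B)
Votes: A=1, B=4
Majority → B

B


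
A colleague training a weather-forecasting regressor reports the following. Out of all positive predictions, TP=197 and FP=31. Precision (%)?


Precision = TP/(TP+FP)
= 197/(197+31)
= 197/228 = 86.4%

86.4%


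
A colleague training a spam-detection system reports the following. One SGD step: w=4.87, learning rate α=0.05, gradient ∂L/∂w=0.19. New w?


w_new = w - α·∇
= 4.87 - 0.05·0.19
= 4.87 - 0.0095
= 4.8605

4.8605


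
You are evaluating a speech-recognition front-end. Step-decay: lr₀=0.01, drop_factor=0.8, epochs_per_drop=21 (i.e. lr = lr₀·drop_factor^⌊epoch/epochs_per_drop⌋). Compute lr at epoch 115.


n_drops = ⌊115/21⌋ = 5
lr = 0.01·0.8^5 = 0.01·0.32768 = 0.0032768

0.0032768


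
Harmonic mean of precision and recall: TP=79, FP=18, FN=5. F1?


Precision = 79/97 = 0.8144
Recall = 79/84 = 0.9405
F1 = 2·P·R/(P+R) = 2·TP/(2·TP+FP+FN) = 158/(158+18+5) = 158/181 = 0.8729

0.8729


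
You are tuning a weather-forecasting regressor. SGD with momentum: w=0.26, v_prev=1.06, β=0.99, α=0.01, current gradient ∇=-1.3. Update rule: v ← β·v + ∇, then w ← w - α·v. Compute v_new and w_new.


v_new = 0.99·1.06 - 1.3 = 1.0494 - 1.3 = -0.2506
w_new = 0.26 - 0.01·-0.2506 = 0.26 + 0.002506 = 0.262506

v_new=-0.2506, w_new=0.262506


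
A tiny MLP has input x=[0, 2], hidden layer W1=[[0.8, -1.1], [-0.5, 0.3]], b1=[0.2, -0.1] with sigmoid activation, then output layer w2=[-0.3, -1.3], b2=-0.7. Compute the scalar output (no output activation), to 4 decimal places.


z1[0] = (0.8)·(0) + (-1.1)·(2) + 0.2 = -2.0
z1[1] = (-0.5)·(0) + (0.3)·(2) - 0.1 = 0.5
h = sigmoid(z1) = [0.1192, 0.6225]
output = (-0.3)·(0.1192) + (-1.3)·(0.6225) - 0.7 = -1.545

-1.545


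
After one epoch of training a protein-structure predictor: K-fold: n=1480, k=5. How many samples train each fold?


Fold size = 1480/5 = 296
Training per fold = 1480 - 296 = 1184

1184


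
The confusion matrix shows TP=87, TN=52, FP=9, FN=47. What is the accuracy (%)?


Accuracy = (TP+TN)/(TP+TN+FP+FN)
= (87+52)/(195)
= 139/195 = 71.28%

71.28%


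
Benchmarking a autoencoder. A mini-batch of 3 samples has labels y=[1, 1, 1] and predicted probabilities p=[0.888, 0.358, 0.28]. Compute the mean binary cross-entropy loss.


L[0] = -ln(0.888) = 0.1188
L[1] = -ln(0.358) = 1.0272
L[2] = -ln(0.28) = 1.273
mean = (0.1188 + 1.0272 + 1.273)/3 = 0.8063

0.8063


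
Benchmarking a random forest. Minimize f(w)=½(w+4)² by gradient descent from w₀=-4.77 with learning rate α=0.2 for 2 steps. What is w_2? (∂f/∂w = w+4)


step 1: grad = -4.77+4 = -0.77; w = -4.77 - 0.2·(-0.77) = -4.616
step 2: grad = -4.616+4 = -0.616; w = -4.616 - 0.2·(-0.616) = -4.4928

-4.4928


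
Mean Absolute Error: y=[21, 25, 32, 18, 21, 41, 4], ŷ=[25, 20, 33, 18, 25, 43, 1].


Absolute errors: |21-25|=4, |25-20|=5, |32-33|=1, |18-18|=0, |21-25|=4, |41-43|=2, |4-1|=3
Sum = 19
MAE = 19/7 = 19/7

19/7


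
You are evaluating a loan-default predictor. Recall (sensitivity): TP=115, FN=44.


Recall = TP/(TP+FN)
= 115/(115+44)
= 115/159 = 72.33%

72.33%


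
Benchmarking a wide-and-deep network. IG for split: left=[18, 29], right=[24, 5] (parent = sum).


Parent = [42, 34], H_parent = 0.992
H_left = 0.9601 (n=47), H_right = 0.6632 (n=29)
H_children = (47/76)·0.9601 + (29/76)·0.6632 = 0.8468
IG = 0.992 - 0.8468 = 0.1452

0.1452


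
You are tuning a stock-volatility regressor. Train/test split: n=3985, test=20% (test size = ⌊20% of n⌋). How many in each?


Test = ⌊3985·20/100⌋ = 797
Train = 3985 - 797 = 3188

Train: 3188, Test: 797


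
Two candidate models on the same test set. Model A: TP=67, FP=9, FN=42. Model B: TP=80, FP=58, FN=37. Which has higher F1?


Model A: P=67/76=0.8816, R=67/109=0.6147, F1=2PR/(P+R)=2TP/(2TP+FP+FN)=134/185=0.7243
Model B: P=80/138=0.5797, R=80/117=0.6838, F1=2PR/(P+R)=2TP/(2TP+FP+FN)=160/255=0.6275
0.7243 > 0.6275 → Model A

Model A


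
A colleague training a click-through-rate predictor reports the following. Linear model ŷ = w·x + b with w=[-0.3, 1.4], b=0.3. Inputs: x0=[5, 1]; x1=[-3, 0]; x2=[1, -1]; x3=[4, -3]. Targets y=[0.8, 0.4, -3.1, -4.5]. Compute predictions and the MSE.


ŷ0 = (-0.3)·(5) + (1.4)·(1) + 0.3 = 0.2
ŷ1 = (-0.3)·(-3) + (1.4)·(0) + 0.3 = 1.2
ŷ2 = (-0.3)·(1) + (1.4)·(-1) + 0.3 = -1.4
ŷ3 = (-0.3)·(4) + (1.4)·(-3) + 0.3 = -5.1
errors² = [0.36, 0.64, 2.89, 0.36]
MSE = 4.2500/4 = 1.0625

1.0625


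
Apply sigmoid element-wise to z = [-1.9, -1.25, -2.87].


σ(-1.9) = 1/(1+e^1.9) = 0.1301
σ(-1.25) = 1/(1+e^1.25) = 0.2227
σ(-2.87) = 1/(1+e^2.87) = 0.0537
result = [0.1301, 0.2227, 0.0537]

[0.1301, 0.2227, 0.0537]


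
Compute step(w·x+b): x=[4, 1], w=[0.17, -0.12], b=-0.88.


z = (4)·(0.17) + (1)·(-0.12) - 0.88
  = -0.32
step(z) = 0 (z<0)

0


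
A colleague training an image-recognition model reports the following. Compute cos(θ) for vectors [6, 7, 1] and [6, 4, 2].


A·B = 6·6 + 7·4 + 1·2 = 66
‖A‖ = √86 = 9.2736, ‖B‖ = √56 = 7.4833
cos = 66/(√86·√56) = 66/√4816 = 0.951

0.951


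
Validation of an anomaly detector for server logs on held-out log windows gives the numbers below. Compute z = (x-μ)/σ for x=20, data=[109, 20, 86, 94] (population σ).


μ = 77.25, σ = 34.0689
z = (20 - 77.25)/34.0689 = -1.6804

-1.6804


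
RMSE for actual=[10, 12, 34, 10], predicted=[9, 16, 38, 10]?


MSE = 33/4 = 8.25
RMSE = √(33/4) = 2.8723

2.8723


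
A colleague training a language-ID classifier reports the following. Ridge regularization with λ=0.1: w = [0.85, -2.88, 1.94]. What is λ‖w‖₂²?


‖w‖₂² = (0.85)² + (-2.88)² + (1.94)²
     = 0.7225 + 8.2944 + 3.7636
     = 12.7805
λ·‖w‖₂² = 0.1·12.7805 = 1.27805

1.27805


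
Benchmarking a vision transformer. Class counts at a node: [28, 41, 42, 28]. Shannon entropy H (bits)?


Probabilities: [28/139, 41/139, 42/139, 28/139] ≈ [0.2014, 0.295, 0.3022, 0.2014]
H = -((28/139)·log₂(28/139) + (41/139)·log₂(41/139) + (42/139)·log₂(42/139) + (28/139)·log₂(28/139))
  = 1.9725 bits

1.9725 bits


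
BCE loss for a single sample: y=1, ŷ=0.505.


BCE = -[y·ln(p) + (1-y)·ln(1-p)]
= -1·ln(0.505) - 0
= -ln(0.505) = 0.6832

0.6832


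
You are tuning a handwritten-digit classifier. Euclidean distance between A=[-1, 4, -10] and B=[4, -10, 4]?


d = √((-1-4)² + (4+ 10)² + (-10-4)²)
  = √(25 + 196 + 196)
  = √417 = 20.4206

20.4206


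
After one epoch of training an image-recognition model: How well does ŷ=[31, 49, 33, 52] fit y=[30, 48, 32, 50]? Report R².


ȳ = 40
SS_res = Σ(y-ŷ)² = 7
SS_tot = Σ(y-ȳ)² = 328
R² = 1 - SS_res/SS_tot = 1 - 0.0213 = 0.9787

0.9787


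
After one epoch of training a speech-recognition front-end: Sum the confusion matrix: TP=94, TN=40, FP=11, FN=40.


Total = TP + TN + FP + FN
= 94 + 40 + 11 + 40
= 185
(Predicted positive: 105, predicted negative: 80)

185


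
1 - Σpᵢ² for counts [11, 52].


Probabilities: [11/63, 52/63] ≈ [0.1746, 0.8254]
Σpᵢ² = (121 + 2704)/63² = 2825/3969
Gini = 1 - Σpᵢ² = 1 - 2825/3969 = 0.2882

0.2882


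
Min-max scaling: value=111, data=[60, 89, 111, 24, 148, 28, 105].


min=24, max=148
(111-24)/(148-24) = 87/124 = 0.7016

0.7016


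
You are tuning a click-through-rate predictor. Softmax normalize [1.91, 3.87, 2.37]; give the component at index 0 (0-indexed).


Exponentials: e^1.91=6.7531, e^3.87=47.9424, e^2.37=10.6974
Sum = 65.3929
Softmax = [0.1033, 0.7331, 0.1636]
p[0] = 6.7531/65.3929 = 0.1033

0.1033


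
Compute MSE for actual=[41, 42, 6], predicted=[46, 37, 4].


Squared errors: (41-46)²=25, (42-37)²=25, (6-4)²=4
Sum = 54
MSE = 54/3 = 18

18


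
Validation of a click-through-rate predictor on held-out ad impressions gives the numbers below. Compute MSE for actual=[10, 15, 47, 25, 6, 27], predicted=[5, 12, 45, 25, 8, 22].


Squared errors: (10-5)²=25, (15-12)²=9, (47-45)²=4, (25-25)²=0, (6-8)²=4, (27-22)²=25
Sum = 67
MSE = 67/6 = 67/6

67/6


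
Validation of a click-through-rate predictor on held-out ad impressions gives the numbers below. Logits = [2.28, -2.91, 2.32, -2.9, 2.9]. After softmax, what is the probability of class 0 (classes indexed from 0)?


Exponentials: e^2.28=9.7767, e^-2.91=0.0545, e^2.32=10.1757, e^-2.9=0.055, e^2.9=18.1741
Sum = 38.236
Softmax = [0.2557, 0.0014, 0.2661, 0.0014, 0.4753]
p[0] = 9.7767/38.236 = 0.2557

0.2557


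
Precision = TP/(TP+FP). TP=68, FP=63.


Precision = TP/(TP+FP)
= 68/(68+63)
= 68/131 = 51.91%

51.91%


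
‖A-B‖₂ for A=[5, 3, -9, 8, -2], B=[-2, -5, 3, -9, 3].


d = √((5+ 2)² + (3+ 5)² + (-9-3)² + (8+ 9)² + (-2-3)²)
  = √(49 + 64 + 144 + 289 + 25)
  = √571 = 23.8956

23.8956


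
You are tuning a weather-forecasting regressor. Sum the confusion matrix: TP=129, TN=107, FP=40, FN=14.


Total = TP + TN + FP + FN
= 129 + 107 + 40 + 14
= 290
(Predicted positive: 169, predicted negative: 121)

290


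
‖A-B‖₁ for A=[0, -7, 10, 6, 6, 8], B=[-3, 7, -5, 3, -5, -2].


d = |0+ 3| + |-7-7| + |10+ 5| + |6-3| + |6+ 5| + |8+ 2|
  = 3 + 14 + 15 + 3 + 11 + 10
  = 56

56


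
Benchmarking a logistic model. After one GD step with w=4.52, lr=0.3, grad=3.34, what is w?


w_new = w - α·∇
= 4.52 - 0.3·3.34
= 4.52 - 1.002
= 3.518

3.518


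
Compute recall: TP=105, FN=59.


Recall = TP/(TP+FN)
= 105/(105+59)
= 105/164 = 64.02%

64.02%


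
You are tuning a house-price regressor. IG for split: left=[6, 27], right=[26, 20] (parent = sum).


Parent = [32, 47], H_parent = 0.9738
H_left = 0.684 (n=33), H_right = 0.9877 (n=46)
H_children = (33/79)·0.684 + (46/79)·0.9877 = 0.8608
IG = 0.9738 - 0.8608 = 0.113

0.113


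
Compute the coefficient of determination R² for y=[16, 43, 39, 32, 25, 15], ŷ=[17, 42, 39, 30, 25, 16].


ȳ = 28.3333
SS_res = Σ(y-ŷ)² = 7
SS_tot = Σ(y-ȳ)² = 683.33
R² = 1 - SS_res/SS_tot = 1 - 0.0102 = 0.9898

0.9898


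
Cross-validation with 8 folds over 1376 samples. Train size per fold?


Fold size = 1376/8 = 172
Training per fold = 1376 - 172 = 1204

1204


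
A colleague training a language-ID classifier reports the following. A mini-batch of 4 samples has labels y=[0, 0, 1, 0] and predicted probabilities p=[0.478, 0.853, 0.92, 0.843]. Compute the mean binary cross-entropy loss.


L[0] = -ln(1-0.478) = -ln(0.522) = 0.6501
L[1] = -ln(1-0.853) = -ln(0.147) = 1.9173
L[2] = -ln(0.92) = 0.0834
L[3] = -ln(1-0.843) = -ln(0.157) = 1.8515
mean = (0.6501 + 1.9173 + 0.0834 + 1.8515)/4 = 1.1256

1.1256


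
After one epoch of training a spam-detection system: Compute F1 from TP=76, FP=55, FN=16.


Precision = 76/131 = 0.5802
Recall = 76/92 = 0.8261
F1 = 2·P·R/(P+R) = 2·TP/(2·TP+FP+FN) = 152/(152+55+16) = 152/223 = 0.6816

0.6816


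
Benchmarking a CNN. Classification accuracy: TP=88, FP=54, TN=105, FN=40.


Accuracy = (TP+TN)/(TP+TN+FP+FN)
= (88+105)/(287)
= 193/287 = 67.25%

67.25%


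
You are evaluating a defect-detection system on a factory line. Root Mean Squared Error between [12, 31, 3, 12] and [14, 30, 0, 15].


MSE = 23/4 = 5.75
RMSE = √(23/4) = 2.3979

2.3979


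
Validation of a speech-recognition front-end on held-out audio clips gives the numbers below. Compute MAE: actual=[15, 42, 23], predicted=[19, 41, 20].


Absolute errors: |15-19|=4, |42-41|=1, |23-20|=3
Sum = 8
MAE = 8/3 = 8/3

8/3


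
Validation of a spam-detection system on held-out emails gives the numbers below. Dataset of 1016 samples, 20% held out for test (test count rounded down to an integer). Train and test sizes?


Test = ⌊1016·20/100⌋ = 203
Train = 1016 - 203 = 813

Train: 813, Test: 203


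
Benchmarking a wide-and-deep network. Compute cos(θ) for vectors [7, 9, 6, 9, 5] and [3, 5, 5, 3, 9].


A·B = 7·3 + 9·5 + 6·5 + 9·3 + 5·9 = 168
‖A‖ = √272 = 16.4924, ‖B‖ = √149 = 12.2066
cos = 168/(√272·√149) = 168/√40528 = 0.8345

0.8345


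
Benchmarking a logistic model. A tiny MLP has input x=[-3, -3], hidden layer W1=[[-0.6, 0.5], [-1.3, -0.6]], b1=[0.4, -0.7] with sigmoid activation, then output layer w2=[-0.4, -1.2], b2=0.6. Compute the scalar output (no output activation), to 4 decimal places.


z1[0] = (-0.6)·(-3) + (0.5)·(-3) + 0.4 = 0.7
z1[1] = (-1.3)·(-3) + (-0.6)·(-3) - 0.7 = 5.0
h = sigmoid(z1) = [0.6682, 0.9933]
output = (-0.4)·(0.6682) + (-1.2)·(0.9933) + 0.6 = -0.8592

-0.8592


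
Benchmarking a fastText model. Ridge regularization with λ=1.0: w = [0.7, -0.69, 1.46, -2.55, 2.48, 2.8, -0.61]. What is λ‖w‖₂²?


‖w‖₂² = (0.7)² + (-0.69)² + (1.46)² + (-2.55)² + (2.48)² + (2.8)² + (-0.61)²
     = 0.49 + 0.4761 + 2.1316 + 6.5025 + 6.1504 + 7.84 + 0.3721
     = 23.9627
λ·‖w‖₂² = 1.0·23.9627 = 23.9627

23.9627


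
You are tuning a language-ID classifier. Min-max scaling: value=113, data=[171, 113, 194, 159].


min=113, max=194
(113-113)/(194-113) = 0/81 = 0.0

0.0


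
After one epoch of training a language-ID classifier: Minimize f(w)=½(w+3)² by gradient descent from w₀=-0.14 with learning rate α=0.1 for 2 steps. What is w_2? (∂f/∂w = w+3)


step 1: grad = -0.14+3 = 2.86; w = -0.14 - 0.1·(2.86) = -0.426
step 2: grad = -0.426+3 = 2.574; w = -0.426 - 0.1·(2.574) = -0.6834

-0.6834


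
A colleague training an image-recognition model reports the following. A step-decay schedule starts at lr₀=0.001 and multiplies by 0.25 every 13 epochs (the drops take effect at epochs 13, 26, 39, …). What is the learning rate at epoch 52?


n_drops = ⌊52/13⌋ = 4
lr = 0.001·0.25^4 = 0.001·0.00390625 = 0.00000390625

0.00000390625


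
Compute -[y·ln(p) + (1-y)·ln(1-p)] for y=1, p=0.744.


BCE = -[y·ln(p) + (1-y)·ln(1-p)]
= -1·ln(0.744) - 0
= -ln(0.744) = 0.2957

0.2957


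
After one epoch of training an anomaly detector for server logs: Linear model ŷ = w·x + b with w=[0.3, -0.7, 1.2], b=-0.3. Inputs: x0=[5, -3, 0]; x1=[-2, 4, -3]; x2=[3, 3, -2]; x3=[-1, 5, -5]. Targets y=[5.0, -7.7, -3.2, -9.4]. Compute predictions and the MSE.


ŷ0 = (0.3)·(5) + (-0.7)·(-3) + (1.2)·(0) - 0.3 = 3.3
ŷ1 = (0.3)·(-2) + (-0.7)·(4) + (1.2)·(-3) - 0.3 = -7.3
ŷ2 = (0.3)·(3) + (-0.7)·(3) + (1.2)·(-2) - 0.3 = -3.9
ŷ3 = (0.3)·(-1) + (-0.7)·(5) + (1.2)·(-5) - 0.3 = -10.1
errors² = [2.89, 0.16, 0.49, 0.49]
MSE = 4.0300/4 = 1.0075

1.0075


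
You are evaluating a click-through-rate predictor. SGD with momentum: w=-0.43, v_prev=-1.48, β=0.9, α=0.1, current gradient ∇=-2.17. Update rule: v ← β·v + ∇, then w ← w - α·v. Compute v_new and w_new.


v_new = 0.9·-1.48 - 2.17 = -1.332 - 2.17 = -3.502
w_new = -0.43 - 0.1·-3.502 = -0.43 + 0.3502 = -0.0798

v_new=-3.502, w_new=-0.0798


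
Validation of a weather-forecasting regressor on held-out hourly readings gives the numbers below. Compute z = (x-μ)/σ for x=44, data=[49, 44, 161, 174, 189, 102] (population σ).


μ = 119.8333, σ = 58.4506
z = (44 - 119.8333)/58.4506 = -1.2974

-1.2974


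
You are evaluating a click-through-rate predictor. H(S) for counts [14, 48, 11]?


Probabilities: [14/73, 48/73, 11/73] ≈ [0.1918, 0.6575, 0.1507]
H = -((14/73)·log₂(14/73) + (48/73)·log₂(48/73) + (11/73)·log₂(11/73))
  = 1.2661 bits

1.2661 bits


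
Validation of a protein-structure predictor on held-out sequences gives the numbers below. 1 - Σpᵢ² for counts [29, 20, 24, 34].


Probabilities: [29/107, 20/107, 24/107, 34/107] ≈ [0.271, 0.1869, 0.2243, 0.3178]
Σpᵢ² = (841 + 400 + 576 + 1156)/107² = 2973/11449
Gini = 1 - Σpᵢ² = 1 - 2973/11449 = 0.7403

0.7403


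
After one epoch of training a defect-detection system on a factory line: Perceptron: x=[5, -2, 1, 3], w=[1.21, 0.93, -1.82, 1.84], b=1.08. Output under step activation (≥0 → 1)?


z = (5)·(1.21) + (-2)·(0.93) + (1)·(-1.82) + (3)·(1.84) + 1.08
  = 8.97
step(z) = 1 (z≥0)

1


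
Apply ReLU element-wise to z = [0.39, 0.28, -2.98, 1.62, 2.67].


ReLU(0.39) = max(0, 0.39) = 0.39
ReLU(0.28) = max(0, 0.28) = 0.28
ReLU(-2.98) = max(0, -2.98) = 0.0
ReLU(1.62) = max(0, 1.62) = 1.62
ReLU(2.67) = max(0, 2.67) = 2.67
result = [0.39, 0.28, 0.0, 1.62, 2.67]

[0.39, 0.28, 0.0, 1.62, 2.67]


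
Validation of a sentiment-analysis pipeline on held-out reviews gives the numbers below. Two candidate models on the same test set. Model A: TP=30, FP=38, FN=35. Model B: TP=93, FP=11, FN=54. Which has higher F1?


Model A: P=30/68=0.4412, R=30/65=0.4615, F1=2PR/(P+R)=2TP/(2TP+FP+FN)=60/133=0.4511
Model B: P=93/104=0.8942, R=93/147=0.6327, F1=2PR/(P+R)=2TP/(2TP+FP+FN)=186/251=0.741
0.4511 < 0.741 → Model B

Model B


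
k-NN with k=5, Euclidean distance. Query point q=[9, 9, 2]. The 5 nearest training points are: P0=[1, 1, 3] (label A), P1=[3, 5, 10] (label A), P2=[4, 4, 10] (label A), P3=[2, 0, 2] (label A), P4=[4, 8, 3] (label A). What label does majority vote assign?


d(q,P0) = 11.3578  (label A)
d(q,P1) = 10.7703  (label A)
d(q,P2) = 10.6771  (label A)
d(q,P3) = 11.4018  (label A)
d(q,P4) = 5.1962  (label A)
Votes: A=5, B=0
Majority → A

A


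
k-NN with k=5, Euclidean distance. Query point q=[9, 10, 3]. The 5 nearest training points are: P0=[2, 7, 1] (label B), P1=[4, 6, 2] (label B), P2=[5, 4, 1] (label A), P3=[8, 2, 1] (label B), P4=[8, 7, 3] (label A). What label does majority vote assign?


d(q,P0) = 7.874  (label B)
d(q,P1) = 6.4807  (label B)
d(q,P2) = 7.4833  (label A)
d(q,P3) = 8.3066  (label B)
d(q,P4) = 3.1623  (label A)
Votes: A=2, B=3
Majority → B

B


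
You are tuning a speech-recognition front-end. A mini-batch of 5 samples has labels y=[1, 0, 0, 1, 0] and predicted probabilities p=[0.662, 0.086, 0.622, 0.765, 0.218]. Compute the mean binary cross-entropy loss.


L[0] = -ln(0.662) = 0.4125
L[1] = -ln(1-0.086) = -ln(0.914) = 0.0899
L[2] = -ln(1-0.622) = -ln(0.378) = 0.9729
L[3] = -ln(0.765) = 0.2679
L[4] = -ln(1-0.218) = -ln(0.782) = 0.2459
mean = (0.4125 + 0.0899 + 0.9729 + 0.2679 + 0.2459)/5 = 0.3978

0.3978


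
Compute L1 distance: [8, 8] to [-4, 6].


d = |8+ 4| + |8-6|
  = 12 + 2
  = 14

14


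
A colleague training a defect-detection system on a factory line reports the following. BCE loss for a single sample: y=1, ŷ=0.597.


BCE = -[y·ln(p) + (1-y)·ln(1-p)]
= -1·ln(0.597) - 0
= -ln(0.597) = 0.5158

0.5158


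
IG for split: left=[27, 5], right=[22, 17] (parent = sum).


Parent = [49, 22], H_parent = 0.893
H_left = 0.6253 (n=32), H_right = 0.9881 (n=39)
H_children = (32/71)·0.6253 + (39/71)·0.9881 = 0.8246
IG = 0.893 - 0.8246 = 0.0684

0.0684


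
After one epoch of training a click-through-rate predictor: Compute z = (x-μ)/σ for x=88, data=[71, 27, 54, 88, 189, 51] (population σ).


μ = 80, σ = 52.2047
z = (88 - 80)/52.2047 = 0.1532

0.1532


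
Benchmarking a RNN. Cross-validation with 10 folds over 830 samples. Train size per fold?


Fold size = 830/10 = 83
Training per fold = 830 - 83 = 747

747


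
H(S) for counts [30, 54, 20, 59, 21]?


Probabilities: [30/184, 54/184, 20/184, 59/184, 21/184] ≈ [0.163, 0.2935, 0.1087, 0.3207, 0.1141]
H = -((30/184)·log₂(30/184) + (54/184)·log₂(54/184) + (20/184)·log₂(20/184) + (59/184)·log₂(59/184) + (21/184)·log₂(21/184))
  = 2.1772 bits

2.1772 bits


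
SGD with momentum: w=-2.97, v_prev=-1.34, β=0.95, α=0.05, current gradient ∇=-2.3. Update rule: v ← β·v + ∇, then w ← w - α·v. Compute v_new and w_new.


v_new = 0.95·-1.34 - 2.3 = -1.273 - 2.3 = -3.573
w_new = -2.97 - 0.05·-3.573 = -2.97 + 0.17865 = -2.79135

v_new=-3.573, w_new=-2.79135


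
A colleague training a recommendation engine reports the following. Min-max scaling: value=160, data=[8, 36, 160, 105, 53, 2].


min=2, max=160
(160-2)/(160-2) = 158/158 = 1.0

1.0


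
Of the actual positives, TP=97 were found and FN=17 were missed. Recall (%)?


Recall = TP/(TP+FN)
= 97/(97+17)
= 97/114 = 85.09%

85.09%


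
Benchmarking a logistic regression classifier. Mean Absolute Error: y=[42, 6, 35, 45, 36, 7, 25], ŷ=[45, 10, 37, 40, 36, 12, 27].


Absolute errors: |42-45|=3, |6-10|=4, |35-37|=2, |45-40|=5, |36-36|=0, |7-12|=5, |25-27|=2
Sum = 21
MAE = 21/7 = 3

3


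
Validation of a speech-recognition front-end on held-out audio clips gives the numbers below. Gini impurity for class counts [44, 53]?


Probabilities: [44/97, 53/97] ≈ [0.4536, 0.5464]
Σpᵢ² = (1936 + 2809)/97² = 4745/9409
Gini = 1 - Σpᵢ² = 1 - 4745/9409 = 0.4957

0.4957


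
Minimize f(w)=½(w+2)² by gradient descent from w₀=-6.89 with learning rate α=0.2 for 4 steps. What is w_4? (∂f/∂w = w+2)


step 1: grad = -6.89+2 = -4.89; w = -6.89 - 0.2·(-4.89) = -5.912
step 2: grad = -5.912+2 = -3.912; w = -5.912 - 0.2·(-3.912) = -5.1296
step 3: grad = -5.1296+2 = -3.1296; w = -5.1296 - 0.2·(-3.1296) = -4.50368
step 4: grad = -4.50368+2 = -2.50368; w = -4.50368 - 0.2·(-2.50368) = -4.002944

-4.002944


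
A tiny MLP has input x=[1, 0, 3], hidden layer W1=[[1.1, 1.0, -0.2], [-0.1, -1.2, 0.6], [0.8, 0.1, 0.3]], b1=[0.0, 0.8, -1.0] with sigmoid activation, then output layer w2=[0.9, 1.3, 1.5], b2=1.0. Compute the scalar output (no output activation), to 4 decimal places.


z1[0] = (1.1)·(1) + (1.0)·(0) + (-0.2)·(3) + 0.0 = 0.5
z1[1] = (-0.1)·(1) + (-1.2)·(0) + (0.6)·(3) + 0.8 = 2.5
z1[2] = (0.8)·(1) + (0.1)·(0) + (0.3)·(3) - 1.0 = 0.7
h = sigmoid(z1) = [0.6225, 0.9241, 0.6682]
output = (0.9)·(0.6225) + (1.3)·(0.9241) + (1.5)·(0.6682) + 1.0 = 3.7639

3.7639


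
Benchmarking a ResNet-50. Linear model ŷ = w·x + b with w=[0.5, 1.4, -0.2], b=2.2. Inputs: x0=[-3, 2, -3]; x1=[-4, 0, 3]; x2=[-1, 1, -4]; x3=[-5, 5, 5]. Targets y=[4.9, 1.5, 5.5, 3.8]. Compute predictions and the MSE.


ŷ0 = (0.5)·(-3) + (1.4)·(2) + (-0.2)·(-3) + 2.2 = 4.1
ŷ1 = (0.5)·(-4) + (1.4)·(0) + (-0.2)·(3) + 2.2 = -0.4
ŷ2 = (0.5)·(-1) + (1.4)·(1) + (-0.2)·(-4) + 2.2 = 3.9
ŷ3 = (0.5)·(-5) + (1.4)·(5) + (-0.2)·(5) + 2.2 = 5.7
errors² = [0.64, 3.61, 2.56, 3.61]
MSE = 10.4200/4 = 2.605

2.605


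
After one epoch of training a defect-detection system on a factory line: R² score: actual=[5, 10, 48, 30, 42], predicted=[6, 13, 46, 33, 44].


ȳ = 27
SS_res = Σ(y-ŷ)² = 27
SS_tot = Σ(y-ȳ)² = 1448
R² = 1 - SS_res/SS_tot = 1 - 0.0186 = 0.9814

0.9814


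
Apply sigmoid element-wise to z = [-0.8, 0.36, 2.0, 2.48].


σ(-0.8) = 1/(1+e^0.8) = 0.31
σ(0.36) = 1/(1+e^-0.36) = 0.589
σ(2.0) = 1/(1+e^-2.0) = 0.8808
σ(2.48) = 1/(1+e^-2.48) = 0.9227
result = [0.31, 0.589, 0.8808, 0.9227]

[0.31, 0.589, 0.8808, 0.9227]


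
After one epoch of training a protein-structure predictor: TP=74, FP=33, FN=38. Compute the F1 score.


Precision = 74/107 = 0.6916
Recall = 74/112 = 0.6607
F1 = 2·P·R/(P+R) = 2·TP/(2·TP+FP+FN) = 148/(148+33+38) = 148/219 = 0.6758

0.6758


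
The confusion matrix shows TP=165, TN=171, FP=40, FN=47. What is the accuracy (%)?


Accuracy = (TP+TN)/(TP+TN+FP+FN)
= (165+171)/(423)
= 336/423 = 79.43%

79.43%


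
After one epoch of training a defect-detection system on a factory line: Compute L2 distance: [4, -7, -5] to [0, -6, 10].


d = √((4-0)² + (-7+ 6)² + (-5-10)²)
  = √(16 + 1 + 225)
  = √242 = 15.5563

15.5563


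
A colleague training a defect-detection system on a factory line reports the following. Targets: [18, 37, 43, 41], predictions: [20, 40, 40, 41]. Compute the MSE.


Squared errors: (18-20)²=4, (37-40)²=9, (43-40)²=9, (41-41)²=0
Sum = 22
MSE = 22/4 = 11/2

11/2


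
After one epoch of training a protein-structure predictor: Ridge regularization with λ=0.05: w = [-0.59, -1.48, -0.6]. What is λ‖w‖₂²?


‖w‖₂² = (-0.59)² + (-1.48)² + (-0.6)²
     = 0.3481 + 2.1904 + 0.36
     = 2.8985
λ·‖w‖₂² = 0.05·2.8985 = 0.144925

0.144925


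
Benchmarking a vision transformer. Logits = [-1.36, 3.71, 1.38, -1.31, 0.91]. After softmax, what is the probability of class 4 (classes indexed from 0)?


Exponentials: e^-1.36=0.2567, e^3.71=40.8538, e^1.38=3.9749, e^-1.31=0.2698, e^0.91=2.4843
Sum = 47.8395
Softmax = [0.0054, 0.854, 0.0831, 0.0056, 0.0519]
p[4] = 2.4843/47.8395 = 0.0519

0.0519


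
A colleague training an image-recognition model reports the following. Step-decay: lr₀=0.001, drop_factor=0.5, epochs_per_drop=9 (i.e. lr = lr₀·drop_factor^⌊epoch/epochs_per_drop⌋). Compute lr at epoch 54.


n_drops = ⌊54/9⌋ = 6
lr = 0.001·0.5^6 = 0.001·0.015625 = 0.000015625

0.000015625


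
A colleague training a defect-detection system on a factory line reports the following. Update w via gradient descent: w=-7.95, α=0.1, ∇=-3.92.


w_new = w - α·∇
= -7.95 - 0.1·-3.92
= -7.95 + 0.392
= -7.558

-7.558


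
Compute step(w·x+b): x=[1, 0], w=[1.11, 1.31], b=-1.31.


z = (1)·(1.11) + (0)·(1.31) - 1.31
  = -0.2
step(z) = 0 (z<0)

0


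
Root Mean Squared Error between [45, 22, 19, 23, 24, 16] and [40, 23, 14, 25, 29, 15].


MSE = 81/6 = 13.5
RMSE = √(81/6) = 3.6742

3.6742


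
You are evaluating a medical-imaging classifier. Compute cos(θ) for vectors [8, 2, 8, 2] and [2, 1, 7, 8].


A·B = 8·2 + 2·1 + 8·7 + 2·8 = 90
‖A‖ = √136 = 11.6619, ‖B‖ = √118 = 10.8628
cos = 90/(√136·√118) = 90/√16048 = 0.7104

0.7104


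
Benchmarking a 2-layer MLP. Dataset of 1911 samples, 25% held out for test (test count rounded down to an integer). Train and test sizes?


Test = ⌊1911·25/100⌋ = 477
Train = 1911 - 477 = 1434

Train: 1434, Test: 477


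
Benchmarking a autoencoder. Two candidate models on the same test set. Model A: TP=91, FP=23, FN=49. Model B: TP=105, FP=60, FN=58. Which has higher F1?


Model A: P=91/114=0.7982, R=91/140=0.65, F1=2PR/(P+R)=2TP/(2TP+FP+FN)=182/254=0.7165
Model B: P=105/165=0.6364, R=105/163=0.6442, F1=2PR/(P+R)=2TP/(2TP+FP+FN)=210/328=0.6402
0.7165 > 0.6402 → Model A

Model A


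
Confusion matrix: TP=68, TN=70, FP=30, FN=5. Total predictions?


Total = TP + TN + FP + FN
= 68 + 70 + 30 + 5
= 173
(Predicted positive: 98, predicted negative: 75)

173


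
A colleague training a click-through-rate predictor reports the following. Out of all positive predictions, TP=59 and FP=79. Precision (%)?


Precision = TP/(TP+FP)
= 59/(59+79)
= 59/138 = 42.75%

42.75%


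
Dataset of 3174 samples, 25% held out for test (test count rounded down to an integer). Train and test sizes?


Test = ⌊3174·25/100⌋ = 793
Train = 3174 - 793 = 2381

Train: 2381, Test: 793


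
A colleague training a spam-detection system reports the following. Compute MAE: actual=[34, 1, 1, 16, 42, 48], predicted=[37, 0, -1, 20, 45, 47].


Absolute errors: |34-37|=3, |1-0|=1, |1+ 1|=2, |16-20|=4, |42-45|=3, |48-47|=1
Sum = 14
MAE = 14/6 = 7/3

7/3


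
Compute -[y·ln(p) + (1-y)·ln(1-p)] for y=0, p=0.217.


BCE = -[y·ln(p) + (1-y)·ln(1-p)]
= -0 - 1·ln(1-0.217)
= -ln(0.783) = 0.2446

0.2446


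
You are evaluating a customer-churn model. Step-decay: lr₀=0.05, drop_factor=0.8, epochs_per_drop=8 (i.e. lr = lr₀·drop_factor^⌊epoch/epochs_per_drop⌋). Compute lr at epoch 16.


n_drops = ⌊16/8⌋ = 2
lr = 0.05·0.8^2 = 0.05·0.64 = 0.032

0.032


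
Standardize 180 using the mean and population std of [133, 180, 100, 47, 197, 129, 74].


μ = 122.8571, σ = 50.0954
z = (180 - 122.8571)/50.0954 = 1.1407

1.1407


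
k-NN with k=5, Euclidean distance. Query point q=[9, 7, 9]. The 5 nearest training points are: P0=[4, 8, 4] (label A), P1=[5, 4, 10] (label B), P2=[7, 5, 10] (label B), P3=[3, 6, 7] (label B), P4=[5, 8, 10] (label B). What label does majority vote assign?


d(q,P0) = 7.1414  (label A)
d(q,P1) = 5.099  (label B)
d(q,P2) = 3.0  (label B)
d(q,P3) = 6.4031  (label B)
d(q,P4) = 4.2426  (label B)
Votes: A=1, B=4
Majority → B

B


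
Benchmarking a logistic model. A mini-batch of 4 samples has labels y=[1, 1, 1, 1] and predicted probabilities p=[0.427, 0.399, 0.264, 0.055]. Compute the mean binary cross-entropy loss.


L[0] = -ln(0.427) = 0.851
L[1] = -ln(0.399) = 0.9188
L[2] = -ln(0.264) = 1.3318
L[3] = -ln(0.055) = 2.9004
mean = (0.851 + 0.9188 + 1.3318 + 2.9004)/4 = 1.5005

1.5005


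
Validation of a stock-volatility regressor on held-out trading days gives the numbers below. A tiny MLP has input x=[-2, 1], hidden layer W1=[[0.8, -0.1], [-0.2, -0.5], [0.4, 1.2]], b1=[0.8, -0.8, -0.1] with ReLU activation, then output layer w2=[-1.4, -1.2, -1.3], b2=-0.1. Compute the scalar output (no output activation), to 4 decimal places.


z1[0] = (0.8)·(-2) + (-0.1)·(1) + 0.8 = -0.9
z1[1] = (-0.2)·(-2) + (-0.5)·(1) - 0.8 = -0.9
z1[2] = (0.4)·(-2) + (1.2)·(1) - 0.1 = 0.3
h = ReLU(z1) = [0.0, 0.0, 0.3]
output = (-1.4)·(0.0) + (-1.2)·(0.0) + (-1.3)·(0.3) - 0.1 = -0.49

-0.49
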